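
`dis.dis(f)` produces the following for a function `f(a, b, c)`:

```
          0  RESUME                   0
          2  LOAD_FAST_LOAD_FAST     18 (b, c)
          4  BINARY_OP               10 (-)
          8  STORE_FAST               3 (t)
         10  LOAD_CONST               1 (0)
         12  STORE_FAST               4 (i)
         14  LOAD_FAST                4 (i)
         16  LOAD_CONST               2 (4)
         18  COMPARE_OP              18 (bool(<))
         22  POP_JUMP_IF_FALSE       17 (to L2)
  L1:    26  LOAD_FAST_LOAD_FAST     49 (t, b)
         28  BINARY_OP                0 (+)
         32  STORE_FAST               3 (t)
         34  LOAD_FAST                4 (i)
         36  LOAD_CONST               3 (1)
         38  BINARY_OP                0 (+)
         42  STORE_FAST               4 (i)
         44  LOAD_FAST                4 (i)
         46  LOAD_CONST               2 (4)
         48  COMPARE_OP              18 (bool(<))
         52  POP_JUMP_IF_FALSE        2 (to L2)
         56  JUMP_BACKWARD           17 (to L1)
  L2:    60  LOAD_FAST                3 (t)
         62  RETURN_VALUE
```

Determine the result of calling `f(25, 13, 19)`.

46

LOAD_FAST_LOAD_FAST b,c → push 13,19. Stack: [13, 19]
BINARY_OP - → 13 - 19 = -6. Stack: [-6]
STORE_FAST t → t=-6. Stack: []
LOAD_CONST → push 0. Stack: [0]
STORE_FAST i → i=0. Stack: []
LOAD_FAST i → push 0. Stack: [0]
LOAD_CONST → push 4. Stack: [0, 4]
COMPARE_OP bool(<) → 0 vs 4 = True. Stack: [True]
POP_JUMP_IF_FALSE → pop True; no jump. Stack: []
LOAD_FAST_LOAD_FAST t,b → push -6,13. Stack: [-6, 13]
BINARY_OP + → -6 + 13 = 7. Stack: [7]
STORE_FAST t → t=7. Stack: []
LOAD_FAST i → push 0. Stack: [0]
LOAD_CONST → push 1. Stack: [0, 1]
BINARY_OP + → 0 + 1 = 1. Stack: [1]
STORE_FAST i → i=1. Stack: []
LOAD_FAST i → push 1. Stack: [1]
LOAD_CONST → push 4. Stack: [1, 4]
COMPARE_OP bool(<) → 1 vs 4 = True. Stack: [True]
POP_JUMP_IF_FALSE → pop True; no jump. Stack: []
LOAD_FAST_LOAD_FAST t,b → push 7,13. Stack: [7, 13]
BINARY_OP + → 7 + 13 = 20. Stack: [20]
STORE_FAST t → t=20. Stack: []
LOAD_FAST i → push 1. Stack: [1]
LOAD_CONST → push 1. Stack: [1, 1]
BINARY_OP + → 1 + 1 = 2. Stack: [2]
STORE_FAST i → i=2. Stack: []
LOAD_FAST i → push 2. Stack: [2]
LOAD_CONST → push 4. Stack: [2, 4]
COMPARE_OP bool(<) → 2 vs 4 = True. Stack: [True]
POP_JUMP_IF_FALSE → pop True; no jump. Stack: []
LOAD_FAST_LOAD_FAST t,b → push 20,13. Stack: [20, 13]
BINARY_OP + → 20 + 13 = 33. Stack: [33]
STORE_FAST t → t=33. Stack: []
LOAD_FAST i → push 2. Stack: [2]
LOAD_CONST → push 1. Stack: [2, 1]
BINARY_OP + → 2 + 1 = 3. Stack: [3]
STORE_FAST i → i=3. Stack: []
LOAD_FAST i → push 3. Stack: [3]
LOAD_CONST → push 4. Stack: [3, 4]
COMPARE_OP bool(<) → 3 vs 4 = True. Stack: [True]
POP_JUMP_IF_FALSE → pop True; no jump. Stack: []
LOAD_FAST_LOAD_FAST t,b → push 33,13. Stack: [33, 13]
BINARY_OP + → 33 + 13 = 46. Stack: [46]
STORE_FAST t → t=46. Stack: []
LOAD_FAST i → push 3. Stack: [3]
LOAD_CONST → push 1. Stack: [3, 1]
BINARY_OP + → 3 + 1 = 4. Stack: [4]
STORE_FAST i → i=4. Stack: []
LOAD_FAST i → push 4. Stack: [4]
LOAD_CONST → push 4. Stack: [4, 4]
COMPARE_OP bool(<) → 4 vs 4 = False. Stack: [False]
POP_JUMP_IF_FALSE → pop False; jump. Stack: []
LOAD_FAST t → push 46. Stack: [46]
RETURN_VALUE → return 46.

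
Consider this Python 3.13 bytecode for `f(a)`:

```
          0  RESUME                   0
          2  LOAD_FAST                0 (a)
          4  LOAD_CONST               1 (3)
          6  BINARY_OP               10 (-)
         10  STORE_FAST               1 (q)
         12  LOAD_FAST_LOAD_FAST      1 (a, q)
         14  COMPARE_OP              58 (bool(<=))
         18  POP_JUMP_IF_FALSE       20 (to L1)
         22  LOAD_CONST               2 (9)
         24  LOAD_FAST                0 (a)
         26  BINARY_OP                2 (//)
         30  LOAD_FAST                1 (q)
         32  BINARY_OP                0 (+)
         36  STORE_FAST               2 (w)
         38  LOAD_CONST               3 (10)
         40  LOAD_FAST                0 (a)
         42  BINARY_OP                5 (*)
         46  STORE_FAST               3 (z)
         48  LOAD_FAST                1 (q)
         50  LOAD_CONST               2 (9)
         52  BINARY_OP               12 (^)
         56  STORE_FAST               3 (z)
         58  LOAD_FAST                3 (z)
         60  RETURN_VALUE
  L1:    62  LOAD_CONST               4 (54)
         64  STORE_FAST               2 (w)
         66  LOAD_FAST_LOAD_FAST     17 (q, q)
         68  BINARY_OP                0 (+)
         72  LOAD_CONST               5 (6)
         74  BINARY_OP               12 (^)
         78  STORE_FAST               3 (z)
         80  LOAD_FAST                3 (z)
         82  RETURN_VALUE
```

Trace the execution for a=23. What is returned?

LOAD_FAST a → push 23. Stack: [23]
LOAD_CONST → push 3. Stack: [23, 3]
BINARY_OP - → 23 - 3 = 20. Stack: [20]
STORE_FAST q → q=20. Stack: []
LOAD_FAST_LOAD_FAST a,q → push 23,20. Stack: [23, 20]
COMPARE_OP bool(<=) → 23 vs 20 = False. Stack: [False]
POP_JUMP_IF_FALSE → pop False; jump. Stack: []
LOAD_CONST → push 54. Stack: [54]
STORE_FAST w → w=54. Stack: []
LOAD_FAST_LOAD_FAST q,q → push 20,20. Stack: [20, 20]
BINARY_OP + → 20 + 20 = 40. Stack: [40]
LOAD_CONST → push 6. Stack: [40, 6]
BINARY_OP ^ → 40 ^ 6 = 46. Stack: [46]
STORE_FAST z → z=46. Stack: []
LOAD_FAST z → push 46. Stack: [46]
RETURN_VALUE → return 46.

46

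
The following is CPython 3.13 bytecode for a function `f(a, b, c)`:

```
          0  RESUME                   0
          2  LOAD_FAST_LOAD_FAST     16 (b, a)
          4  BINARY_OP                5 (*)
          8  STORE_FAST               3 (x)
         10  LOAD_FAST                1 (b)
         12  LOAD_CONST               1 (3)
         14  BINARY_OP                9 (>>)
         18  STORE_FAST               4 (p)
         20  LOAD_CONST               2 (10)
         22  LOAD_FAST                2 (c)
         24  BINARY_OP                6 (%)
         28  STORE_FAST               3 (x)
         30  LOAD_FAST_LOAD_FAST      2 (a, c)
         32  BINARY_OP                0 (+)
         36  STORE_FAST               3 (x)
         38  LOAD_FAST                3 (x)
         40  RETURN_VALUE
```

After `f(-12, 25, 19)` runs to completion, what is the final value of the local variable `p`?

LOAD_FAST_LOAD_FAST b,a → push 25,-12. Stack: [25, -12]
BINARY_OP * → 25 * -12 = -300. Stack: [-300]
STORE_FAST x → x=-300. Stack: []
LOAD_FAST b → push 25. Stack: [25]
LOAD_CONST → push 3. Stack: [25, 3]
BINARY_OP >> → 25 >> 3 = 3. Stack: [3]
STORE_FAST p → p=3. Stack: []
LOAD_CONST → push 10. Stack: [10]
LOAD_FAST c → push 19. Stack: [10, 19]
BINARY_OP % → 10 % 19 = 10. Stack: [10]
STORE_FAST x → x=10. Stack: []
LOAD_FAST_LOAD_FAST a,c → push -12,19. Stack: [-12, 19]
BINARY_OP + → -12 + 19 = 7. Stack: [7]
STORE_FAST x → x=7. Stack: []
LOAD_FAST x → push 7. Stack: [7]
RETURN_VALUE → return 7.

3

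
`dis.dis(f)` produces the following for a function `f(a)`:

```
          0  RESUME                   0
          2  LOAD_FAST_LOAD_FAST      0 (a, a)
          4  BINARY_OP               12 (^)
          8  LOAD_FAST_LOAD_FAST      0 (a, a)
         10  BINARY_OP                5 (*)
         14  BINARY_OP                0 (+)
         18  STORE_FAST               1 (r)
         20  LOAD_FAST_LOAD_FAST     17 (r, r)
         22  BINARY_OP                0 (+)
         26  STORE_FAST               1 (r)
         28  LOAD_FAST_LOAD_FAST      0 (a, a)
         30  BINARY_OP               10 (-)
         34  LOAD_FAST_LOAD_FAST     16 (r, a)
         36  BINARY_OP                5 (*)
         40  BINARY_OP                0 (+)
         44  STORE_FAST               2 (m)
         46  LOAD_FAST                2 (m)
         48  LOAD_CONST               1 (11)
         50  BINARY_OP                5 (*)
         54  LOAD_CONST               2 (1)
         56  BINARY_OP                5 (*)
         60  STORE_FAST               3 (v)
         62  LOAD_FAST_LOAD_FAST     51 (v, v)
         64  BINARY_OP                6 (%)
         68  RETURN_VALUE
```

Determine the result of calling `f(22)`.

LOAD_FAST_LOAD_FAST a,a → push 22,22. Stack: [22, 22]
BINARY_OP ^ → 22 ^ 22 = 0. Stack: [0]
LOAD_FAST_LOAD_FAST a,a → push 22,22. Stack: [0, 22, 22]
BINARY_OP * → 22 * 22 = 484. Stack: [0, 484]
BINARY_OP + → 0 + 484 = 484. Stack: [484]
STORE_FAST r → r=484. Stack: []
LOAD_FAST_LOAD_FAST r,r → push 484,484. Stack: [484, 484]
BINARY_OP + → 484 + 484 = 968. Stack: [968]
STORE_FAST r → r=968. Stack: []
LOAD_FAST_LOAD_FAST a,a → push 22,22. Stack: [22, 22]
BINARY_OP - → 22 - 22 = 0. Stack: [0]
LOAD_FAST_LOAD_FAST r,a → push 968,22. Stack: [0, 968, 22]
BINARY_OP * → 968 * 22 = 21296. Stack: [0, 21296]
BINARY_OP + → 0 + 21296 = 21296. Stack: [21296]
STORE_FAST m → m=21296. Stack: []
LOAD_FAST m → push 21296. Stack: [21296]
LOAD_CONST → push 11. Stack: [21296, 11]
BINARY_OP * → 21296 * 11 = 234256. Stack: [234256]
LOAD_CONST → push 1. Stack: [234256, 1]
BINARY_OP * → 234256 * 1 = 234256. Stack: [234256]
STORE_FAST v → v=234256. Stack: []
LOAD_FAST_LOAD_FAST v,v → push 234256,234256. Stack: [234256, 234256]
BINARY_OP % → 234256 % 234256 = 0. Stack: [0]
RETURN_VALUE → return 0.

0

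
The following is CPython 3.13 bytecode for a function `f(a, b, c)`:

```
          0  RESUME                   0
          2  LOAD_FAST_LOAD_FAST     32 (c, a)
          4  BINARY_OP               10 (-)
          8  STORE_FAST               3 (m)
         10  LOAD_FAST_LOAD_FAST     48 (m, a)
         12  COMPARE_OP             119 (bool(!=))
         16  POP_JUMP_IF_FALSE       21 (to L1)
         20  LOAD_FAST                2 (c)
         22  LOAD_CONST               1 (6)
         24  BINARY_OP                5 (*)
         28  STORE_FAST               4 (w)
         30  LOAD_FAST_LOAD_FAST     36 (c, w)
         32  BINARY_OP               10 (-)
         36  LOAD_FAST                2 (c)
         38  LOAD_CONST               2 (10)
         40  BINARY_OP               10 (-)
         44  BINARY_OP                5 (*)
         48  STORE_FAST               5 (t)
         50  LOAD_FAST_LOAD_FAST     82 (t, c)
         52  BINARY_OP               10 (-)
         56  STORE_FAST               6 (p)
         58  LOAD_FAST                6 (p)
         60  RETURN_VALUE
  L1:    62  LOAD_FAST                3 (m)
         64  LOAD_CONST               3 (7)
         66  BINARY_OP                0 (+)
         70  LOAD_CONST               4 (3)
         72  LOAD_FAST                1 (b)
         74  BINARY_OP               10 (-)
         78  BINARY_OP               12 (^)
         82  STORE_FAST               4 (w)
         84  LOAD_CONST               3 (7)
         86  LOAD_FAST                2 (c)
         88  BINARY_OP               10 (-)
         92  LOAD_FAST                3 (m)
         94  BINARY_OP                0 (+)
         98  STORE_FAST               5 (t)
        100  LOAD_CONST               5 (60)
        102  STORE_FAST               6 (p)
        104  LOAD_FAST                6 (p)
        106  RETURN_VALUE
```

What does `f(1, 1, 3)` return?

LOAD_FAST_LOAD_FAST c,a → push 3,1. Stack: [3, 1]
BINARY_OP - → 3 - 1 = 2. Stack: [2]
STORE_FAST m → m=2. Stack: []
LOAD_FAST_LOAD_FAST m,a → push 2,1. Stack: [2, 1]
COMPARE_OP bool(!=) → 2 vs 1 = True. Stack: [True]
POP_JUMP_IF_FALSE → pop True; no jump. Stack: []
LOAD_FAST c → push 3. Stack: [3]
LOAD_CONST → push 6. Stack: [3, 6]
BINARY_OP * → 3 * 6 = 18. Stack: [18]
STORE_FAST w → w=18. Stack: []
LOAD_FAST_LOAD_FAST c,w → push 3,18. Stack: [3, 18]
BINARY_OP - → 3 - 18 = -15. Stack: [-15]
LOAD_FAST c → push 3. Stack: [-15, 3]
LOAD_CONST → push 10. Stack: [-15, 3, 10]
BINARY_OP - → 3 - 10 = -7. Stack: [-15, -7]
BINARY_OP * → -15 * -7 = 105. Stack: [105]
STORE_FAST t → t=105. Stack: []
LOAD_FAST_LOAD_FAST t,c → push 105,3. Stack: [105, 3]
BINARY_OP - → 105 - 3 = 102. Stack: [102]
STORE_FAST p → p=102. Stack: []
LOAD_FAST p → push 102. Stack: [102]
RETURN_VALUE → return 102.

102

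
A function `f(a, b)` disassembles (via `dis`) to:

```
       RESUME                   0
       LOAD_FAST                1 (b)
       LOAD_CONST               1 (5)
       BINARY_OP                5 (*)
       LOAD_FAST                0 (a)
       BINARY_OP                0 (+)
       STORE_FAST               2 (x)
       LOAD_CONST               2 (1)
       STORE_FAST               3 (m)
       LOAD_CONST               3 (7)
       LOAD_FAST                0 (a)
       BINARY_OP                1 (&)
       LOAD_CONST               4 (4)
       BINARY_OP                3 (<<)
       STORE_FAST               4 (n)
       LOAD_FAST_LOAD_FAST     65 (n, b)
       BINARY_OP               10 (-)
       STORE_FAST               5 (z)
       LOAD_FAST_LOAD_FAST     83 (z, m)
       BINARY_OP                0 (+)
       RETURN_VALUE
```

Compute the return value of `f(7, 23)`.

LOAD_FAST b → push 23. Stack: [23]
LOAD_CONST → push 5. Stack: [23, 5]
BINARY_OP * → 23 * 5 = 115. Stack: [115]
LOAD_FAST a → push 7. Stack: [115, 7]
BINARY_OP + → 115 + 7 = 122. Stack: [122]
STORE_FAST x → x=122. Stack: []
LOAD_CONST → push 1. Stack: [1]
STORE_FAST m → m=1. Stack: []
LOAD_CONST → push 7. Stack: [7]
LOAD_FAST a → push 7. Stack: [7, 7]
BINARY_OP & → 7 & 7 = 7. Stack: [7]
LOAD_CONST → push 4. Stack: [7, 4]
BINARY_OP << → 7 << 4 = 112. Stack: [112]
STORE_FAST n → n=112. Stack: []
LOAD_FAST_LOAD_FAST n,b → push 112,23. Stack: [112, 23]
BINARY_OP - → 112 - 23 = 89. Stack: [89]
STORE_FAST z → z=89. Stack: []
LOAD_FAST_LOAD_FAST z,m → push 89,1. Stack: [89, 1]
BINARY_OP + → 89 + 1 = 90. Stack: [90]
RETURN_VALUE → return 90.

90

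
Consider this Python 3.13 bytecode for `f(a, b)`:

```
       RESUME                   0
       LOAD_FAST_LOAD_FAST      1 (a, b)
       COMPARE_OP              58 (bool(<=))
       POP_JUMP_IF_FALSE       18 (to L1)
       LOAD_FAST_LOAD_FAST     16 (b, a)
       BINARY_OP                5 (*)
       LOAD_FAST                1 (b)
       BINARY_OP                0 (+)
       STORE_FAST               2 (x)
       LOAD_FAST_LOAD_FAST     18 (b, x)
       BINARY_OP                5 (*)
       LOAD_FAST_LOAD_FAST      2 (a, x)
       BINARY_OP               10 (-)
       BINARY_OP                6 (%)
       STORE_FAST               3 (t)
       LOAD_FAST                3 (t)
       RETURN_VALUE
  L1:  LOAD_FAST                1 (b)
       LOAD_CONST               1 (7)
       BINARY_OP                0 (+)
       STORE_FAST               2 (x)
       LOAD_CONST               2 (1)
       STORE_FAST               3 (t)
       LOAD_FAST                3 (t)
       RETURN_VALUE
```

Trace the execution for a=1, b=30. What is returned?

-29

LOAD_FAST_LOAD_FAST a,b → push 1,30. Stack: [1, 30]
COMPARE_OP bool(<=) → 1 vs 30 = True. Stack: [True]
POP_JUMP_IF_FALSE → pop True; no jump. Stack: []
LOAD_FAST_LOAD_FAST b,a → push 30,1. Stack: [30, 1]
BINARY_OP * → 30 * 1 = 30. Stack: [30]
LOAD_FAST b → push 30. Stack: [30, 30]
BINARY_OP + → 30 + 30 = 60. Stack: [60]
STORE_FAST x → x=60. Stack: []
LOAD_FAST_LOAD_FAST b,x → push 30,60. Stack: [30, 60]
BINARY_OP * → 30 * 60 = 1800. Stack: [1800]
LOAD_FAST_LOAD_FAST a,x → push 1,60. Stack: [1800, 1, 60]
BINARY_OP - → 1 - 60 = -59. Stack: [1800, -59]
BINARY_OP % → 1800 % -59 = -29. Stack: [-29]
STORE_FAST t → t=-29. Stack: []
LOAD_FAST t → push -29. Stack: [-29]
RETURN_VALUE → return -29.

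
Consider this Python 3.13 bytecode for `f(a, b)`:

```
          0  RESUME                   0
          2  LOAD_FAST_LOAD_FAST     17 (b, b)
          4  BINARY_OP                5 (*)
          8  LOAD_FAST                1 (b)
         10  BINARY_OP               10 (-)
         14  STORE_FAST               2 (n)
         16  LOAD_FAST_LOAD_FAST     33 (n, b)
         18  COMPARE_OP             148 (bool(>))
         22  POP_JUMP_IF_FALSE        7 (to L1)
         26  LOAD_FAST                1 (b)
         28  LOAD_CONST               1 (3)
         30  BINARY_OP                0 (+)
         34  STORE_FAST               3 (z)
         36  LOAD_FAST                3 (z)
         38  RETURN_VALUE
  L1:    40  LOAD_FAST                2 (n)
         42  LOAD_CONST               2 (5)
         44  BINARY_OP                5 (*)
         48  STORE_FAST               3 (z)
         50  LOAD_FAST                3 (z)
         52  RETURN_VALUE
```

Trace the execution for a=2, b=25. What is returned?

28

LOAD_FAST_LOAD_FAST b,b → push 25,25. Stack: [25, 25]
BINARY_OP * → 25 * 25 = 625. Stack: [625]
LOAD_FAST b → push 25. Stack: [625, 25]
BINARY_OP - → 625 - 25 = 600. Stack: [600]
STORE_FAST n → n=600. Stack: []
LOAD_FAST_LOAD_FAST n,b → push 600,25. Stack: [600, 25]
COMPARE_OP bool(>) → 600 vs 25 = True. Stack: [True]
POP_JUMP_IF_FALSE → pop True; no jump. Stack: []
LOAD_FAST b → push 25. Stack: [25]
LOAD_CONST → push 3. Stack: [25, 3]
BINARY_OP + → 25 + 3 = 28. Stack: [28]
STORE_FAST z → z=28. Stack: []
LOAD_FAST z → push 28. Stack: [28]
RETURN_VALUE → return 28.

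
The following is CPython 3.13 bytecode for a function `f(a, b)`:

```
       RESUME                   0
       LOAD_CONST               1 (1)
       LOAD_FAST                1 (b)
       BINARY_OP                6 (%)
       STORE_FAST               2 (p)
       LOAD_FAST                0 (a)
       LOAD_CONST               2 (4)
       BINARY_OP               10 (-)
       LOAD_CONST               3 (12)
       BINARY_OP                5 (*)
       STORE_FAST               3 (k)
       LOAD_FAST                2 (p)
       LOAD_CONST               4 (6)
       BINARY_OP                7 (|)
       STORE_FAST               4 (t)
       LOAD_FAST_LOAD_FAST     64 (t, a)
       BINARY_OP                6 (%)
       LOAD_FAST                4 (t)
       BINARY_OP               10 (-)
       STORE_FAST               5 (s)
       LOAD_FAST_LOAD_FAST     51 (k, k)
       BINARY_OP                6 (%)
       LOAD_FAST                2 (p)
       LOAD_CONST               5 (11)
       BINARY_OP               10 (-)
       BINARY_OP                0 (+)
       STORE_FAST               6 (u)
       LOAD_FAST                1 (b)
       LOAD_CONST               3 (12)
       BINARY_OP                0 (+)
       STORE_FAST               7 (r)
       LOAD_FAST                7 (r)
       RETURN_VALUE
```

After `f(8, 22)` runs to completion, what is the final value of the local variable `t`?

7

LOAD_CONST → push 1. Stack: [1]
LOAD_FAST b → push 22. Stack: [1, 22]
BINARY_OP % → 1 % 22 = 1. Stack: [1]
STORE_FAST p → p=1. Stack: []
LOAD_FAST a → push 8. Stack: [8]
LOAD_CONST → push 4. Stack: [8, 4]
BINARY_OP - → 8 - 4 = 4. Stack: [4]
LOAD_CONST → push 12. Stack: [4, 12]
BINARY_OP * → 4 * 12 = 48. Stack: [48]
STORE_FAST k → k=48. Stack: []
LOAD_FAST p → push 1. Stack: [1]
LOAD_CONST → push 6. Stack: [1, 6]
BINARY_OP | → 1 | 6 = 7. Stack: [7]
STORE_FAST t → t=7. Stack: []
LOAD_FAST_LOAD_FAST t,a → push 7,8. Stack: [7, 8]
BINARY_OP % → 7 % 8 = 7. Stack: [7]
LOAD_FAST t → push 7. Stack: [7, 7]
BINARY_OP - → 7 - 7 = 0. Stack: [0]
STORE_FAST s → s=0. Stack: []
LOAD_FAST_LOAD_FAST k,k → push 48,48. Stack: [48, 48]
BINARY_OP % → 48 % 48 = 0. Stack: [0]
LOAD_FAST p → push 1. Stack: [0, 1]
LOAD_CONST → push 11. Stack: [0, 1, 11]
BINARY_OP - → 1 - 11 = -10. Stack: [0, -10]
BINARY_OP + → 0 + -10 = -10. Stack: [-10]
STORE_FAST u → u=-10. Stack: []
LOAD_FAST b → push 22. Stack: [22]
LOAD_CONST → push 12. Stack: [22, 12]
BINARY_OP + → 22 + 12 = 34. Stack: [34]
STORE_FAST r → r=34. Stack: []
LOAD_FAST r → push 34. Stack: [34]
RETURN_VALUE → return 34.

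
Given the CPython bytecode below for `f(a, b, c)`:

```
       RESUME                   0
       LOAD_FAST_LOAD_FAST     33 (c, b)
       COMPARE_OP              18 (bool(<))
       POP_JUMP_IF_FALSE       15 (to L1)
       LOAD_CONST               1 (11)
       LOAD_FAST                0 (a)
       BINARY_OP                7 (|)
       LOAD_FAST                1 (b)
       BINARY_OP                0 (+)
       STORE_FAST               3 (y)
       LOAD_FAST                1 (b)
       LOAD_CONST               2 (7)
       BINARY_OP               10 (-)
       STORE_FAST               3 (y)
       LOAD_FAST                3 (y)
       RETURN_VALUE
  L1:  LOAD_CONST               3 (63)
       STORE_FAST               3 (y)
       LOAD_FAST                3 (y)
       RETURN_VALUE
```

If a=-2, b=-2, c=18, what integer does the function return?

63

LOAD_FAST_LOAD_FAST c,b → push 18,-2. Stack: [18, -2]
COMPARE_OP bool(<) → 18 vs -2 = False. Stack: [False]
POP_JUMP_IF_FALSE → pop False; jump. Stack: []
LOAD_CONST → push 63. Stack: [63]
STORE_FAST y → y=63. Stack: []
LOAD_FAST y → push 63. Stack: [63]
RETURN_VALUE → return 63.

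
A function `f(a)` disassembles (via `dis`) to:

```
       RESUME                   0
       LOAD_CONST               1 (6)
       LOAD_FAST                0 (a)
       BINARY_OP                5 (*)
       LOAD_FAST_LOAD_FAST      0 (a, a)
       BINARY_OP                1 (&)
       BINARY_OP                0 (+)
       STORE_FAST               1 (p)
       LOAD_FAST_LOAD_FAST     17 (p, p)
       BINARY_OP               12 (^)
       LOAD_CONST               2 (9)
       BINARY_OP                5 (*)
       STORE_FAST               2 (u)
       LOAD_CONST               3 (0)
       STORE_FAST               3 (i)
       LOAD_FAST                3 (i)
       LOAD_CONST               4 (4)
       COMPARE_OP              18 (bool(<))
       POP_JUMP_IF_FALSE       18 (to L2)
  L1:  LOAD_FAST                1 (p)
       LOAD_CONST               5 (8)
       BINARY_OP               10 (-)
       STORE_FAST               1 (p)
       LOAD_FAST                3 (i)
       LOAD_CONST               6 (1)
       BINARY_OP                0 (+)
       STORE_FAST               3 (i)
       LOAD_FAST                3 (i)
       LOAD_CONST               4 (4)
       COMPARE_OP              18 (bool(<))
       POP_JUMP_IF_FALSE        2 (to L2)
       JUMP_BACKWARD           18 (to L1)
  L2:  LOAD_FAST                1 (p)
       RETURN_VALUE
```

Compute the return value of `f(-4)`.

LOAD_CONST → push 6
LOAD_FAST a → push -4
BINARY_OP * → 6 * -4 = -24
LOAD_FAST_LOAD_FAST a,a → push -4,-4
BINARY_OP & → -4 & -4 = -4
BINARY_OP + → -24 + -4 = -28
STORE_FAST p → p=-28
LOAD_FAST_LOAD_FAST p,p → push -28,-28
BINARY_OP ^ → -28 ^ -28 = 0
LOAD_CONST → push 9
BINARY_OP * → 0 * 9 = 0
STORE_FAST u → u=0
LOAD_CONST → push 0
STORE_FAST i → i=0
LOAD_FAST i → push 0
LOAD_CONST → push 4
COMPARE_OP bool(<) → 0 vs 4 = True
POP_JUMP_IF_FALSE → pop True; no jump
LOAD_FAST p → push -28
LOAD_CONST → push 8
BINARY_OP - → -28 - 8 = -36
STORE_FAST p → p=-36
LOAD_FAST i → push 0
LOAD_CONST → push 1
BINARY_OP + → 0 + 1 = 1
STORE_FAST i → i=1
LOAD_FAST i → push 1
LOAD_CONST → push 4
COMPARE_OP bool(<) → 1 vs 4 = True
POP_JUMP_IF_FALSE → pop True; no jump
LOAD_FAST p → push -36
LOAD_CONST → push 8
BINARY_OP - → -36 - 8 = -44
STORE_FAST p → p=-44
LOAD_FAST i → push 1
LOAD_CONST → push 1
BINARY_OP + → 1 + 1 = 2
STORE_FAST i → i=2
LOAD_FAST i → push 2
LOAD_CONST → push 4
COMPARE_OP bool(<) → 2 vs 4 = True
POP_JUMP_IF_FALSE → pop True; no jump
LOAD_FAST p → push -44
LOAD_CONST → push 8
BINARY_OP - → -44 - 8 = -52
STORE_FAST p → p=-52
LOAD_FAST i → push 2
LOAD_CONST → push 1
BINARY_OP + → 2 + 1 = 3
STORE_FAST i → i=3
LOAD_FAST i → push 3
LOAD_CONST → push 4
COMPARE_OP bool(<) → 3 vs 4 = True
POP_JUMP_IF_FALSE → pop True; no jump
LOAD_FAST p → push -52
LOAD_CONST → push 8
BINARY_OP - → -52 - 8 = -60
STORE_FAST p → p=-60
LOAD_FAST i → push 3
LOAD_CONST → push 1
BINARY_OP + → 3 + 1 = 4
STORE_FAST i → i=4
LOAD_FAST i → push 4
LOAD_CONST → push 4
COMPARE_OP bool(<) → 4 vs 4 = False
POP_JUMP_IF_FALSE → pop False; jump
LOAD_FAST p → push -60
RETURN_VALUE → return -60.

-60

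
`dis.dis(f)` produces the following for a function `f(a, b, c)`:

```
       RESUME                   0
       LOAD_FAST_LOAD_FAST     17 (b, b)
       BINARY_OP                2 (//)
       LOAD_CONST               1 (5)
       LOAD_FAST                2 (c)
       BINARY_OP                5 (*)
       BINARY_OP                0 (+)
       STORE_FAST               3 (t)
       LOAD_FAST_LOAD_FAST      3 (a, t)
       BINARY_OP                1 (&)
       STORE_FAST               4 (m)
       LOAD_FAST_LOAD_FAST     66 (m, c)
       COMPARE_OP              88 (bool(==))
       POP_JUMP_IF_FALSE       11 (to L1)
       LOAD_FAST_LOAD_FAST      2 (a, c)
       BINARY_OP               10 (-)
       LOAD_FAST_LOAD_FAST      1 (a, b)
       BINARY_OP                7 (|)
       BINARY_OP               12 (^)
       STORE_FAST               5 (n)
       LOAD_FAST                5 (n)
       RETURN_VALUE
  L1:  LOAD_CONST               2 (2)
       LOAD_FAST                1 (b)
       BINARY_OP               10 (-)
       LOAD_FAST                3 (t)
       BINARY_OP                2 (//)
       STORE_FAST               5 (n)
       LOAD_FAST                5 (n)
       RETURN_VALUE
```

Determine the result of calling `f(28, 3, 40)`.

-1

LOAD_FAST_LOAD_FAST b,b → push 3,3. Stack: [3, 3]
BINARY_OP // → 3 // 3 = 1. Stack: [1]
LOAD_CONST → push 5. Stack: [1, 5]
LOAD_FAST c → push 40. Stack: [1, 5, 40]
BINARY_OP * → 5 * 40 = 200. Stack: [1, 200]
BINARY_OP + → 1 + 200 = 201. Stack: [201]
STORE_FAST t → t=201. Stack: []
LOAD_FAST_LOAD_FAST a,t → push 28,201. Stack: [28, 201]
BINARY_OP & → 28 & 201 = 8. Stack: [8]
STORE_FAST m → m=8. Stack: []
LOAD_FAST_LOAD_FAST m,c → push 8,40. Stack: [8, 40]
COMPARE_OP bool(==) → 8 vs 40 = False. Stack: [False]
POP_JUMP_IF_FALSE → pop False; jump. Stack: []
LOAD_CONST → push 2. Stack: [2]
LOAD_FAST b → push 3. Stack: [2, 3]
BINARY_OP - → 2 - 3 = -1. Stack: [-1]
LOAD_FAST t → push 201. Stack: [-1, 201]
BINARY_OP // → -1 // 201 = -1. Stack: [-1]
STORE_FAST n → n=-1. Stack: []
LOAD_FAST n → push -1. Stack: [-1]
RETURN_VALUE → return -1.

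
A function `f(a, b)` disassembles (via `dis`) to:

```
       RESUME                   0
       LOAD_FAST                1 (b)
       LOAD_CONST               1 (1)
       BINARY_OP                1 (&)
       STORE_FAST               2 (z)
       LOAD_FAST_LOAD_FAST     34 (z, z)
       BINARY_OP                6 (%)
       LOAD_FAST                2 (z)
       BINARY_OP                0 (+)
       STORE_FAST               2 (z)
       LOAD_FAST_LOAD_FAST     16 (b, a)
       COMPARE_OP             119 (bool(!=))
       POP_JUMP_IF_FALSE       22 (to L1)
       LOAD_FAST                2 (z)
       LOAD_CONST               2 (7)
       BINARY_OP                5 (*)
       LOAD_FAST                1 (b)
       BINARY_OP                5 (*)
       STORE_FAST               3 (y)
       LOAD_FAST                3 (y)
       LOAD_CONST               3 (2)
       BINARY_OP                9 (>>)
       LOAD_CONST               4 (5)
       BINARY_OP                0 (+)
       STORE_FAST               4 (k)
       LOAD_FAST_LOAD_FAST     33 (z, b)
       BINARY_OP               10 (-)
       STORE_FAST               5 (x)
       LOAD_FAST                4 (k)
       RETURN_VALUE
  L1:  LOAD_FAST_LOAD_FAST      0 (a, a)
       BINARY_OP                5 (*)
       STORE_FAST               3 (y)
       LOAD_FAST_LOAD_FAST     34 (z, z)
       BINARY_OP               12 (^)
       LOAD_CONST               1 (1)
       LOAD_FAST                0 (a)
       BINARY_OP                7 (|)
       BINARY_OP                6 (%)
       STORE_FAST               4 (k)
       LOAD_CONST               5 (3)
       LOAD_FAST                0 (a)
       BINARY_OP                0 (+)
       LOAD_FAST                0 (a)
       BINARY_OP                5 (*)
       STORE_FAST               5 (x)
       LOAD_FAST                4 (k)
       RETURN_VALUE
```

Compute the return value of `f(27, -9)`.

-11

LOAD_FAST b → push -9. Stack: [-9]
LOAD_CONST → push 1. Stack: [-9, 1]
BINARY_OP & → -9 & 1 = 1. Stack: [1]
STORE_FAST z → z=1. Stack: []
LOAD_FAST_LOAD_FAST z,z → push 1,1. Stack: [1, 1]
BINARY_OP % → 1 % 1 = 0. Stack: [0]
LOAD_FAST z → push 1. Stack: [0, 1]
BINARY_OP + → 0 + 1 = 1. Stack: [1]
STORE_FAST z → z=1. Stack: []
LOAD_FAST_LOAD_FAST b,a → push -9,27. Stack: [-9, 27]
COMPARE_OP bool(!=) → -9 vs 27 = True. Stack: [True]
POP_JUMP_IF_FALSE → pop True; no jump. Stack: []
LOAD_FAST z → push 1. Stack: [1]
LOAD_CONST → push 7. Stack: [1, 7]
BINARY_OP * → 1 * 7 = 7. Stack: [7]
LOAD_FAST b → push -9. Stack: [7, -9]
BINARY_OP * → 7 * -9 = -63. Stack: [-63]
STORE_FAST y → y=-63. Stack: []
LOAD_FAST y → push -63. Stack: [-63]
LOAD_CONST → push 2. Stack: [-63, 2]
BINARY_OP >> → -63 >> 2 = -16. Stack: [-16]
LOAD_CONST → push 5. Stack: [-16, 5]
BINARY_OP + → -16 + 5 = -11. Stack: [-11]
STORE_FAST k → k=-11. Stack: []
LOAD_FAST_LOAD_FAST z,b → push 1,-9. Stack: [1, -9]
BINARY_OP - → 1 - -9 = 10. Stack: [10]
STORE_FAST x → x=10. Stack: []
LOAD_FAST k → push -11. Stack: [-11]
RETURN_VALUE → return -11.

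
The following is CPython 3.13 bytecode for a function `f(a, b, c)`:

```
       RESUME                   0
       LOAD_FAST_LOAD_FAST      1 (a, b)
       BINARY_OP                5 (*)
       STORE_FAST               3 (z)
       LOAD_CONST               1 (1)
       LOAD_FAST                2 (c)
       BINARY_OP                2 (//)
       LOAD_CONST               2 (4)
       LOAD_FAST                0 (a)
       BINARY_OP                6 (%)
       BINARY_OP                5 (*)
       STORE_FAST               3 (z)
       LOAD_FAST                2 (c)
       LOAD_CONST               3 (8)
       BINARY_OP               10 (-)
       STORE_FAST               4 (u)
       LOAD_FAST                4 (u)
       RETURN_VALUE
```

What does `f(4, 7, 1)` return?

-7

LOAD_FAST_LOAD_FAST a,b → push 4,7. Stack: [4, 7]
BINARY_OP * → 4 * 7 = 28. Stack: [28]
STORE_FAST z → z=28. Stack: []
LOAD_CONST → push 1. Stack: [1]
LOAD_FAST c → push 1. Stack: [1, 1]
BINARY_OP // → 1 // 1 = 1. Stack: [1]
LOAD_CONST → push 4. Stack: [1, 4]
LOAD_FAST a → push 4. Stack: [1, 4, 4]
BINARY_OP % → 4 % 4 = 0. Stack: [1, 0]
BINARY_OP * → 1 * 0 = 0. Stack: [0]
STORE_FAST z → z=0. Stack: []
LOAD_FAST c → push 1. Stack: [1]
LOAD_CONST → push 8. Stack: [1, 8]
BINARY_OP - → 1 - 8 = -7. Stack: [-7]
STORE_FAST u → u=-7. Stack: []
LOAD_FAST u → push -7. Stack: [-7]
RETURN_VALUE → return -7.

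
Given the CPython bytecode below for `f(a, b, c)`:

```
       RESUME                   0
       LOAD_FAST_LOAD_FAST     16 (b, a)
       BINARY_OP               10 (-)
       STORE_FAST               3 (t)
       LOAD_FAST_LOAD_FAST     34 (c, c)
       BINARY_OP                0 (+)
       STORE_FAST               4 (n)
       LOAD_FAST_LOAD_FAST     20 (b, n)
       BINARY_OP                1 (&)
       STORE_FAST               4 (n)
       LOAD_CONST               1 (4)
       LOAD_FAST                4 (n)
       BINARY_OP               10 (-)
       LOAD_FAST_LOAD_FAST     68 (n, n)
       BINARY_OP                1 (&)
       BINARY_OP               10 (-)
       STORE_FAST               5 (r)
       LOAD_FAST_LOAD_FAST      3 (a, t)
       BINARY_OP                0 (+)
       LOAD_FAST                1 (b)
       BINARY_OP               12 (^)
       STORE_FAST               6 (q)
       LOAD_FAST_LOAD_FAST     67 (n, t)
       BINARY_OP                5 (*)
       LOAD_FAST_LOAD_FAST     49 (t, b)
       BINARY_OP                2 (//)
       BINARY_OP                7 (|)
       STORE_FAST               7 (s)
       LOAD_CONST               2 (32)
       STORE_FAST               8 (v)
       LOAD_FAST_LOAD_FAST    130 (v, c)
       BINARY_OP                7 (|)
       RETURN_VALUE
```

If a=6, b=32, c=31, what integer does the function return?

LOAD_FAST_LOAD_FAST b,a → push 32,6. Stack: [32, 6]
BINARY_OP - → 32 - 6 = 26. Stack: [26]
STORE_FAST t → t=26. Stack: []
LOAD_FAST_LOAD_FAST c,c → push 31,31. Stack: [31, 31]
BINARY_OP + → 31 + 31 = 62. Stack: [62]
STORE_FAST n → n=62. Stack: []
LOAD_FAST_LOAD_FAST b,n → push 32,62. Stack: [32, 62]
BINARY_OP & → 32 & 62 = 32. Stack: [32]
STORE_FAST n → n=32. Stack: []
LOAD_CONST → push 4. Stack: [4]
LOAD_FAST n → push 32. Stack: [4, 32]
BINARY_OP - → 4 - 32 = -28. Stack: [-28]
LOAD_FAST_LOAD_FAST n,n → push 32,32. Stack: [-28, 32, 32]
BINARY_OP & → 32 & 32 = 32. Stack: [-28, 32]
BINARY_OP - → -28 - 32 = -60. Stack: [-60]
STORE_FAST r → r=-60. Stack: []
LOAD_FAST_LOAD_FAST a,t → push 6,26. Stack: [6, 26]
BINARY_OP + → 6 + 26 = 32. Stack: [32]
LOAD_FAST b → push 32. Stack: [32, 32]
BINARY_OP ^ → 32 ^ 32 = 0. Stack: [0]
STORE_FAST q → q=0. Stack: []
LOAD_FAST_LOAD_FAST n,t → push 32,26. Stack: [32, 26]
BINARY_OP * → 32 * 26 = 832. Stack: [832]
LOAD_FAST_LOAD_FAST t,b → push 26,32. Stack: [832, 26, 32]
BINARY_OP // → 26 // 32 = 0. Stack: [832, 0]
BINARY_OP | → 832 | 0 = 832. Stack: [832]
STORE_FAST s → s=832. Stack: []
LOAD_CONST → push 32. Stack: [32]
STORE_FAST v → v=32. Stack: []
LOAD_FAST_LOAD_FAST v,c → push 32,31. Stack: [32, 31]
BINARY_OP | → 32 | 31 = 63. Stack: [63]
RETURN_VALUE → return 63.

63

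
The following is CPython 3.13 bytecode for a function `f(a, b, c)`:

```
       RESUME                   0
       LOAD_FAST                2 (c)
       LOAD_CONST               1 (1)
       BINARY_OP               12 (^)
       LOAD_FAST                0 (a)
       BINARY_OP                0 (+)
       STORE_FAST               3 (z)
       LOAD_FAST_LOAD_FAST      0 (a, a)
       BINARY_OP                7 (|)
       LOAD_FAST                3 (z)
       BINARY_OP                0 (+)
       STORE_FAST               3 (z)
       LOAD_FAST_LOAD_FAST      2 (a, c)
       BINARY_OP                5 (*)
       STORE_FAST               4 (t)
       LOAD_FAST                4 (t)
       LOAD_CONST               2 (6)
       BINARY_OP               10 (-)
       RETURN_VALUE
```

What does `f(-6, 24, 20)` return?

LOAD_FAST c → push 20. Stack: [20]
LOAD_CONST → push 1. Stack: [20, 1]
BINARY_OP ^ → 20 ^ 1 = 21. Stack: [21]
LOAD_FAST a → push -6. Stack: [21, -6]
BINARY_OP + → 21 + -6 = 15. Stack: [15]
STORE_FAST z → z=15. Stack: []
LOAD_FAST_LOAD_FAST a,a → push -6,-6. Stack: [-6, -6]
BINARY_OP | → -6 | -6 = -6. Stack: [-6]
LOAD_FAST z → push 15. Stack: [-6, 15]
BINARY_OP + → -6 + 15 = 9. Stack: [9]
STORE_FAST z → z=9. Stack: []
LOAD_FAST_LOAD_FAST a,c → push -6,20. Stack: [-6, 20]
BINARY_OP * → -6 * 20 = -120. Stack: [-120]
STORE_FAST t → t=-120. Stack: []
LOAD_FAST t → push -120. Stack: [-120]
LOAD_CONST → push 6. Stack: [-120, 6]
BINARY_OP - → -120 - 6 = -126. Stack: [-126]
RETURN_VALUE → return -126.

-126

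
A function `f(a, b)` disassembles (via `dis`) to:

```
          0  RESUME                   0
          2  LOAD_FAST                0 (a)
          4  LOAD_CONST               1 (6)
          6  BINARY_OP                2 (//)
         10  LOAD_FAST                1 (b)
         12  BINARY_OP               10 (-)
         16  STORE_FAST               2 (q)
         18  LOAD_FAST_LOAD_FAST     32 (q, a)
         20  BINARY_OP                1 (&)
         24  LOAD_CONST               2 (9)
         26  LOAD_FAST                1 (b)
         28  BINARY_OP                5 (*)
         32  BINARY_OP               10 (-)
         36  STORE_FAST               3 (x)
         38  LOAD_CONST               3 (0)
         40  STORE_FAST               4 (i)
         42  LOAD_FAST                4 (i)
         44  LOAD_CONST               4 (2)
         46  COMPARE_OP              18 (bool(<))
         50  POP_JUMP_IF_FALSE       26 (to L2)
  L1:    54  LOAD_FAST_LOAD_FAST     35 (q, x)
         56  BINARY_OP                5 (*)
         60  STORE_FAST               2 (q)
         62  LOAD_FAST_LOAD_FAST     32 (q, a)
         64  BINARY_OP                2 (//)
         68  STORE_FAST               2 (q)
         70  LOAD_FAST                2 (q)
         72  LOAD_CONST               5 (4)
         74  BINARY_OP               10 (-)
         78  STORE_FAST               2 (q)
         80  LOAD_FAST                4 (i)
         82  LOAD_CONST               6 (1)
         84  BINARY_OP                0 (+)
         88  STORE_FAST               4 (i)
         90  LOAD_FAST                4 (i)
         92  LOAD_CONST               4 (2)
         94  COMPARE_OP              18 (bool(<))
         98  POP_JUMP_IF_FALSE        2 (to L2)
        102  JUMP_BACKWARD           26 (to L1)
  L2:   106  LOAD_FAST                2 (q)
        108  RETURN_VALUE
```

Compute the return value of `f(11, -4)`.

36

LOAD_FAST a → push 11. Stack: [11]
LOAD_CONST → push 6. Stack: [11, 6]
BINARY_OP // → 11 // 6 = 1. Stack: [1]
LOAD_FAST b → push -4. Stack: [1, -4]
BINARY_OP - → 1 - -4 = 5. Stack: [5]
STORE_FAST q → q=5. Stack: []
LOAD_FAST_LOAD_FAST q,a → push 5,11. Stack: [5, 11]
BINARY_OP & → 5 & 11 = 1. Stack: [1]
LOAD_CONST → push 9. Stack: [1, 9]
LOAD_FAST b → push -4. Stack: [1, 9, -4]
BINARY_OP * → 9 * -4 = -36. Stack: [1, -36]
BINARY_OP - → 1 - -36 = 37. Stack: [37]
STORE_FAST x → x=37. Stack: []
LOAD_CONST → push 0. Stack: [0]
STORE_FAST i → i=0. Stack: []
LOAD_FAST i → push 0. Stack: [0]
LOAD_CONST → push 2. Stack: [0, 2]
COMPARE_OP bool(<) → 0 vs 2 = True. Stack: [True]
POP_JUMP_IF_FALSE → pop True; no jump. Stack: []
LOAD_FAST_LOAD_FAST q,x → push 5,37. Stack: [5, 37]
BINARY_OP * → 5 * 37 = 185. Stack: [185]
STORE_FAST q → q=185. Stack: []
LOAD_FAST_LOAD_FAST q,a → push 185,11. Stack: [185, 11]
BINARY_OP // → 185 // 11 = 16. Stack: [16]
STORE_FAST q → q=16. Stack: []
LOAD_FAST q → push 16. Stack: [16]
LOAD_CONST → push 4. Stack: [16, 4]
BINARY_OP - → 16 - 4 = 12. Stack: [12]
STORE_FAST q → q=12. Stack: []
LOAD_FAST i → push 0. Stack: [0]
LOAD_CONST → push 1. Stack: [0, 1]
BINARY_OP + → 0 + 1 = 1. Stack: [1]
STORE_FAST i → i=1. Stack: []
LOAD_FAST i → push 1. Stack: [1]
LOAD_CONST → push 2. Stack: [1, 2]
COMPARE_OP bool(<) → 1 vs 2 = True. Stack: [True]
POP_JUMP_IF_FALSE → pop True; no jump. Stack: []
LOAD_FAST_LOAD_FAST q,x → push 12,37. Stack: [12, 37]
BINARY_OP * → 12 * 37 = 444. Stack: [444]
STORE_FAST q → q=444. Stack: []
LOAD_FAST_LOAD_FAST q,a → push 444,11. Stack: [444, 11]
BINARY_OP // → 444 // 11 = 40. Stack: [40]
STORE_FAST q → q=40. Stack: []
LOAD_FAST q → push 40. Stack: [40]
LOAD_CONST → push 4. Stack: [40, 4]
BINARY_OP - → 40 - 4 = 36. Stack: [36]
STORE_FAST q → q=36. Stack: []
LOAD_FAST i → push 1. Stack: [1]
LOAD_CONST → push 1. Stack: [1, 1]
BINARY_OP + → 1 + 1 = 2. Stack: [2]
STORE_FAST i → i=2. Stack: []
LOAD_FAST i → push 2. Stack: [2]
LOAD_CONST → push 2. Stack: [2, 2]
COMPARE_OP bool(<) → 2 vs 2 = False. Stack: [False]
POP_JUMP_IF_FALSE → pop False; jump. Stack: []
LOAD_FAST q → push 36. Stack: [36]
RETURN_VALUE → return 36.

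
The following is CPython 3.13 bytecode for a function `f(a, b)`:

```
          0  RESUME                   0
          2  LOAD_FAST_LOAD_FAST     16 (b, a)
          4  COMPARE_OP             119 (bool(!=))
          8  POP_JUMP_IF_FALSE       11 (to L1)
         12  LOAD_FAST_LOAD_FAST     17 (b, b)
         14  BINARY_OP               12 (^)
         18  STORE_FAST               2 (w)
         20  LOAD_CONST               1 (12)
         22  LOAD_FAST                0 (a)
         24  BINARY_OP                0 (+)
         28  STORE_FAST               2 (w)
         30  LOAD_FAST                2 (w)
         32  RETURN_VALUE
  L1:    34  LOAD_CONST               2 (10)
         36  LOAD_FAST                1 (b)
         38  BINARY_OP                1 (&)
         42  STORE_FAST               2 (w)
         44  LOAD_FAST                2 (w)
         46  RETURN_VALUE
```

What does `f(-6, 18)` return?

6

LOAD_FAST_LOAD_FAST b,a → push 18,-6. Stack: [18, -6]
COMPARE_OP bool(!=) → 18 vs -6 = True. Stack: [True]
POP_JUMP_IF_FALSE → pop True; no jump. Stack: []
LOAD_FAST_LOAD_FAST b,b → push 18,18. Stack: [18, 18]
BINARY_OP ^ → 18 ^ 18 = 0. Stack: [0]
STORE_FAST w → w=0. Stack: []
LOAD_CONST → push 12. Stack: [12]
LOAD_FAST a → push -6. Stack: [12, -6]
BINARY_OP + → 12 + -6 = 6. Stack: [6]
STORE_FAST w → w=6. Stack: []
LOAD_FAST w → push 6. Stack: [6]
RETURN_VALUE → return 6.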